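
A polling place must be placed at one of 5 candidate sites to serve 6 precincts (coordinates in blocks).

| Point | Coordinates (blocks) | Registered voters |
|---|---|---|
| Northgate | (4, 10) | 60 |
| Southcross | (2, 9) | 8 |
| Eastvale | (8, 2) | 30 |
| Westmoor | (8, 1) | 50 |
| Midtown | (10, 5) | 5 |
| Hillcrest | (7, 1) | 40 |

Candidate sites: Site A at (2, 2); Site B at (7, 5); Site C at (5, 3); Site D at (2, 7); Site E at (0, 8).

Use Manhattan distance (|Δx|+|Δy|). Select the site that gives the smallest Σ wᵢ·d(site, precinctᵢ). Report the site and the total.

Site B, total 1097 blocks

Total weighted distance at each candidate:
  Site A (2, 2): total = 1481
  Site B (7, 5): total = 1097
  Site C (5, 3): total = 1117
  Site D (2, 7): total = 1736
  Site E (0, 8): total = 2179
Minimum is at Site B with total 1097 blocks.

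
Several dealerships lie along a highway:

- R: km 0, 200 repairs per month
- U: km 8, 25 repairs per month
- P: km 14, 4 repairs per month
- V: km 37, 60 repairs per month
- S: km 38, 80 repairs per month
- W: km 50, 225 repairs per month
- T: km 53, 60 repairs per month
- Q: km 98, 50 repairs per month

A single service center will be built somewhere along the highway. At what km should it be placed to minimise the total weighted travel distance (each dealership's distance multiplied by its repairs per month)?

x = 38

For a sum of weighted absolute distances on a line, the optimum is the weighted median (not the mean). Total weight W = 704; half-weight = 352.
Sort by position and accumulate weight:
  km 0 (R, w=200) → cum 200
  km 8 (U, w=25) → cum 225
  km 14 (P, w=4) → cum 229
  km 37 (V, w=60) → cum 289
  km 38 (S, w=80) → cum 369  ≥ 352 → median here
  km 50 (W, w=225) → cum 594
  km 53 (T, w=60) → cum 654
  km 98 (Q, w=50) → cum 704
Optimal location: km 38.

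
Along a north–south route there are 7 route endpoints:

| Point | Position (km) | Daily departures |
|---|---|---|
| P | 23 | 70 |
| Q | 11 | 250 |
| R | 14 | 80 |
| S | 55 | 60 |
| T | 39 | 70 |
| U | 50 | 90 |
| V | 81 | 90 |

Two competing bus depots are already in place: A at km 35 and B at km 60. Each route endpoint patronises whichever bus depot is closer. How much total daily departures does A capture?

470

The indifferent point is the midpoint (35+60)/2 = 47.5; route endpoints left of it (closer to A at 35) go to A, those right go to B.
  Q at 11 (w=250) → A
  R at 14 (w=80) → A
  P at 23 (w=70) → A
  T at 39 (w=70) → A
  U at 50 (w=90) → B
  S at 55 (w=60) → B
  V at 81 (w=90) → B
A captures 470; B captures 240.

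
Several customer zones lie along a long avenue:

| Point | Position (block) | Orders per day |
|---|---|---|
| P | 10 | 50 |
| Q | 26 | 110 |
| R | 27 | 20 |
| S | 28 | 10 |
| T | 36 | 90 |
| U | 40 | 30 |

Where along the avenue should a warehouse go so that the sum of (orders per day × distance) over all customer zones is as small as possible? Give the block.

x = 26

For a sum of weighted absolute distances on a line, the optimum is the weighted median (not the mean). Total weight W = 310; half-weight = 155.
Sort by position and accumulate weight:
  block 10 (P, w=50) → cum 50
  block 26 (Q, w=110) → cum 160  ≥ 155 → median here
  block 27 (R, w=20) → cum 180
  block 28 (S, w=10) → cum 190
  block 36 (T, w=90) → cum 280
  block 40 (U, w=30) → cum 310
Optimal location: block 26.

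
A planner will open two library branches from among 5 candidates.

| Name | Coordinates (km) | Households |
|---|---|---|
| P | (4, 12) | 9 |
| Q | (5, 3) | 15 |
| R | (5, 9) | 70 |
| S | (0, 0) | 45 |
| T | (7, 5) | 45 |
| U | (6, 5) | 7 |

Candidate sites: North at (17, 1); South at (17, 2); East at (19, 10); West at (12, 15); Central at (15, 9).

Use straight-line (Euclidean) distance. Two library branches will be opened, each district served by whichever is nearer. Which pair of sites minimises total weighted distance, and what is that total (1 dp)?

{West, Central}, total 2155.8

Evaluate every pair (each demand assigned to the nearer of the two):
  {West, Central}: total = 2155.8
  {North, Central}: total = 2215.3
  {South, Central}: total = 2219.3
  {South, West}: total = 2222.8
  {East, Central}: total = 2236.2
  {North, West}: total = 2237.4
  {East, West}: total = 2379.8
  {South, East}: total = 2609.2
  {North, South}: total = 2616.7
  {North, East}: total = 2634.1
Best pair: {West, Central} with total 2155.8.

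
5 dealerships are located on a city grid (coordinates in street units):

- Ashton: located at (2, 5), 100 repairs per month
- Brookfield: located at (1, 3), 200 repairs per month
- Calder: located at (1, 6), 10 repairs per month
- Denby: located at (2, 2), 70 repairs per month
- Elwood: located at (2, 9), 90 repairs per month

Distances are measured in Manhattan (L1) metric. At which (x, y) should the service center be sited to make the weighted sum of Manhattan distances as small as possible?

(2, 3)

Manhattan distance separates: Σwᵢ(|x−xᵢ|+|y−yᵢ|) = Σwᵢ|x−xᵢ| + Σwᵢ|y−yᵢ|, so x and y are optimised independently as 1-D weighted medians.
Total weight W = 470; half = 235.
x-coordinate, sorted with cumulative weight:
  x=1 (Brookfield, w=200) cum 200
  x=1 (Calder, w=10) cum 210
  x=2 (Ashton, w=100) cum 310  ← median
  x=2 (Denby, w=70) cum 380
  x=2 (Elwood, w=90) cum 470
⇒ x* = 2
y-coordinate, sorted with cumulative weight:
  y=2 (Denby, w=70) cum 70
  y=3 (Brookfield, w=200) cum 270  ← median
  y=5 (Ashton, w=100) cum 370
  y=6 (Calder, w=10) cum 380
  y=9 (Elwood, w=90) cum 470
⇒ y* = 3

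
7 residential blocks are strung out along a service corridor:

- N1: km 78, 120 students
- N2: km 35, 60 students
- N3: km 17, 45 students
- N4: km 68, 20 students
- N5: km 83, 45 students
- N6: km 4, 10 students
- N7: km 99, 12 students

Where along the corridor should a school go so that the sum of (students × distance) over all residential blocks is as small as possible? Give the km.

x = 78

For a sum of weighted absolute distances on a line, the optimum is the weighted median (not the mean). Total weight W = 312; half-weight = 156.
Sort by position and accumulate weight:
  km 4 (N6, w=10) → cum 10
  km 17 (N3, w=45) → cum 55
  km 35 (N2, w=60) → cum 115
  km 68 (N4, w=20) → cum 135
  km 78 (N1, w=120) → cum 255  ≥ 156 → median here
  km 83 (N5, w=45) → cum 300
  km 99 (N7, w=12) → cum 312
Optimal location: km 78.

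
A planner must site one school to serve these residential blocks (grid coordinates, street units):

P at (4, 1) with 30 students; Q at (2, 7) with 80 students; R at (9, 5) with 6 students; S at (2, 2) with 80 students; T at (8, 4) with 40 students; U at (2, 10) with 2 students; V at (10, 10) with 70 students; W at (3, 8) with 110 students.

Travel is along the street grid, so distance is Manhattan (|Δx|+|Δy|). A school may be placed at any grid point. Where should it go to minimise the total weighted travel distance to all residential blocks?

(3, 7)

Manhattan distance separates: Σwᵢ(|x−xᵢ|+|y−yᵢ|) = Σwᵢ|x−xᵢ| + Σwᵢ|y−yᵢ|, so x and y are optimised independently as 1-D weighted medians.
Total weight W = 418; half = 209.
x-coordinate, sorted with cumulative weight:
  x=2 (Q, w=80) cum 80
  x=2 (S, w=80) cum 160
  x=2 (U, w=2) cum 162
  x=3 (W, w=110) cum 272  ← median
  x=4 (P, w=30) cum 302
  x=8 (T, w=40) cum 342
  x=9 (R, w=6) cum 348
  x=10 (V, w=70) cum 418
⇒ x* = 3
y-coordinate, sorted with cumulative weight:
  y=1 (P, w=30) cum 30
  y=2 (S, w=80) cum 110
  y=4 (T, w=40) cum 150
  y=5 (R, w=6) cum 156
  y=7 (Q, w=80) cum 236  ← median
  y=8 (W, w=110) cum 346
  y=10 (U, w=2) cum 348
  y=10 (V, w=70) cum 418
⇒ y* = 7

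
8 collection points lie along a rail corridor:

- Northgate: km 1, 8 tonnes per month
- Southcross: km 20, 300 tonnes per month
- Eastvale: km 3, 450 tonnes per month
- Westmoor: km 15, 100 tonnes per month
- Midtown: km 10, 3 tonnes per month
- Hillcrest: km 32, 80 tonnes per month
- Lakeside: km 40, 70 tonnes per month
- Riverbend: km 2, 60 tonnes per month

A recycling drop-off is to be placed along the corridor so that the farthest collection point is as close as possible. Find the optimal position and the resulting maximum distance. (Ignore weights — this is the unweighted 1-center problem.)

The 1-center on a line is the midpoint of the two extreme points: leftmost at 1, rightmost at 40.
Optimal location = (1 + 40)/2 = 20.5; maximum distance = (40 − 1)/2 = 19.5.

location 20.5, max distance 19.5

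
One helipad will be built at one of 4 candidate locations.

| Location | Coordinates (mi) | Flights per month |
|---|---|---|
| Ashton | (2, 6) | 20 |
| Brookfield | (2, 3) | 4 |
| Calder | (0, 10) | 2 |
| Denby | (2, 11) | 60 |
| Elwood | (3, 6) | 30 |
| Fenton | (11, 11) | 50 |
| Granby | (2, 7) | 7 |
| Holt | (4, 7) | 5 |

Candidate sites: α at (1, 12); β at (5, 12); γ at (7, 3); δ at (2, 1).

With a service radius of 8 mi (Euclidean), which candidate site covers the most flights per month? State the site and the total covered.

β, covering 174

Coverage radius r = 8 mi; a point is covered iff (Δx)²+(Δy)² ≤ 8² = 64.
  α (1, 12): covers {Ashton, Calder, Denby, Elwood, Granby, Holt} → 124
  β (5, 12): covers {Ashton, Calder, Denby, Elwood, Fenton, Granby, Holt} → 174
  γ (7, 3): covers {Ashton, Brookfield, Elwood, Granby, Holt} → 66
  δ (2, 1): covers {Ashton, Brookfield, Elwood, Granby, Holt} → 66
Maximum coverage at β: 174 flights per month.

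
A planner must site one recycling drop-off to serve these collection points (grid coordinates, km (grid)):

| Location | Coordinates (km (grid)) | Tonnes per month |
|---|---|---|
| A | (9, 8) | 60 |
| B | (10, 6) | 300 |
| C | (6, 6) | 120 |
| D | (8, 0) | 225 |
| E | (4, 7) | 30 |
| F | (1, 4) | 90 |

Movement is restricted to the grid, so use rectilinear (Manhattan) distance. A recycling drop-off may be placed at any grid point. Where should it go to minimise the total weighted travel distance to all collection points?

(8, 6)

Manhattan distance separates: Σwᵢ(|x−xᵢ|+|y−yᵢ|) = Σwᵢ|x−xᵢ| + Σwᵢ|y−yᵢ|, so x and y are optimised independently as 1-D weighted medians.
Total weight W = 825; half = 412.5.
x-coordinate, sorted with cumulative weight:
  x=1 (F, w=90) cum 90
  x=4 (E, w=30) cum 120
  x=6 (C, w=120) cum 240
  x=8 (D, w=225) cum 465  ← median
  x=9 (A, w=60) cum 525
  x=10 (B, w=300) cum 825
⇒ x* = 8
y-coordinate, sorted with cumulative weight:
  y=0 (D, w=225) cum 225
  y=4 (F, w=90) cum 315
  y=6 (B, w=300) cum 615  ← median
  y=6 (C, w=120) cum 735
  y=7 (E, w=30) cum 765
  y=8 (A, w=60) cum 825
⇒ y* = 6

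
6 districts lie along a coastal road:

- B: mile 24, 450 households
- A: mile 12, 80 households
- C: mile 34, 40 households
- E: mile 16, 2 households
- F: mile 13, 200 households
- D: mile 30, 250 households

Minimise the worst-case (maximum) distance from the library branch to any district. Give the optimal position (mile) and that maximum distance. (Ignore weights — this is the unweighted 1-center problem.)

location 23, max distance 11

The 1-center on a line is the midpoint of the two extreme points: leftmost at 12, rightmost at 34.
Optimal location = (12 + 34)/2 = 23; maximum distance = (34 − 12)/2 = 11.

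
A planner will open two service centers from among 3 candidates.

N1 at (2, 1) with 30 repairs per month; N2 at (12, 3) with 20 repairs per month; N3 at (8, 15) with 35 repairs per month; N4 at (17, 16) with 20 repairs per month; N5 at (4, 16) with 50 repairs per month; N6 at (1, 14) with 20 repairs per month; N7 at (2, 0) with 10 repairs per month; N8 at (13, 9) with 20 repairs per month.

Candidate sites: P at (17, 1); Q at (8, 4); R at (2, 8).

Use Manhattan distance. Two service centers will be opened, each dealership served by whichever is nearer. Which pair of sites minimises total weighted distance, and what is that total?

Evaluate every pair (each demand assigned to the nearer of the two):
  {Q, R}: total = 2035
  {P, R}: total = 2065
  {P, Q}: total = 2495
Best pair: {Q, R} with total 2035.

{Q, R}, total 2035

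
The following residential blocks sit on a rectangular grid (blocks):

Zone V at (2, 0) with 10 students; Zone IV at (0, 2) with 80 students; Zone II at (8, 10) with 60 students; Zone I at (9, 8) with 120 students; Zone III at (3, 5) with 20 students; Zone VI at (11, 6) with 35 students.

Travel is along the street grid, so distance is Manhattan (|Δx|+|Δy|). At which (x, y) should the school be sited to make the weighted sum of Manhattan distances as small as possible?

(8, 8)

Manhattan distance separates: Σwᵢ(|x−xᵢ|+|y−yᵢ|) = Σwᵢ|x−xᵢ| + Σwᵢ|y−yᵢ|, so x and y are optimised independently as 1-D weighted medians.
Total weight W = 325; half = 162.5.
x-coordinate, sorted with cumulative weight:
  x=0 (Zone IV, w=80) cum 80
  x=2 (Zone V, w=10) cum 90
  x=3 (Zone III, w=20) cum 110
  x=8 (Zone II, w=60) cum 170  ← median
  x=9 (Zone I, w=120) cum 290
  x=11 (Zone VI, w=35) cum 325
⇒ x* = 8
y-coordinate, sorted with cumulative weight:
  y=0 (Zone V, w=10) cum 10
  y=2 (Zone IV, w=80) cum 90
  y=5 (Zone III, w=20) cum 110
  y=6 (Zone VI, w=35) cum 145
  y=8 (Zone I, w=120) cum 265  ← median
  y=10 (Zone II, w=60) cum 325
⇒ y* = 8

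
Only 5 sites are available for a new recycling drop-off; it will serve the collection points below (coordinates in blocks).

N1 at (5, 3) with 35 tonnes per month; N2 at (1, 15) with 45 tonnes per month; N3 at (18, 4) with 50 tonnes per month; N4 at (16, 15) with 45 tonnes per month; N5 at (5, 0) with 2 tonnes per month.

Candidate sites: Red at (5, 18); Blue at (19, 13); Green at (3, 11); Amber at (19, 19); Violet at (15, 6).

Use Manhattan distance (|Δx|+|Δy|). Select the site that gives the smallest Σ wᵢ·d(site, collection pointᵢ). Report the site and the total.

Total weighted distance at each candidate:
  Red (5, 18): total = 2856
  Blue (19, 13): total = 2519
  Green (3, 11): total = 2511
  Amber (19, 19): total = 3221
  Violet (15, 6): total = 2222
Minimum is at Violet with total 2222 blocks.

Violet, total 2222 blocks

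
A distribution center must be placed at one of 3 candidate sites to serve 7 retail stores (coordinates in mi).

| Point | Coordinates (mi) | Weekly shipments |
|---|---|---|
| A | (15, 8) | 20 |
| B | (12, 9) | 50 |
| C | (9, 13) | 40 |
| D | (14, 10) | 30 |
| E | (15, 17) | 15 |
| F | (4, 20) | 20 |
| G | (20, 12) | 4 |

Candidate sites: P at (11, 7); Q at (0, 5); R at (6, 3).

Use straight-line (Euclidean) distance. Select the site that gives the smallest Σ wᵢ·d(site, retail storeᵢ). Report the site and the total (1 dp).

Total weighted distance at each candidate:
  P (11, 7): total = 1072.6
  Q (0, 5): total = 2549.4
  R (6, 3): total = 2025.3
Minimum is at P with total 1072.6 mi.

P, total 1072.6 mi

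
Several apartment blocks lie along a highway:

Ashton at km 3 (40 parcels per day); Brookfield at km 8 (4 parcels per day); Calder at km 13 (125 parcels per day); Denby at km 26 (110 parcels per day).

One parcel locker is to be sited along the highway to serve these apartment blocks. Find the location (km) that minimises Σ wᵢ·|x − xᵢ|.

x = 13

For a sum of weighted absolute distances on a line, the optimum is the weighted median (not the mean). Total weight W = 279; half-weight = 139.5.
Sort by position and accumulate weight:
  km 3 (Ashton, w=40) → cum 40
  km 8 (Brookfield, w=4) → cum 44
  km 13 (Calder, w=125) → cum 169  ≥ 139.5 → median here
  km 26 (Denby, w=110) → cum 279
Optimal location: km 13.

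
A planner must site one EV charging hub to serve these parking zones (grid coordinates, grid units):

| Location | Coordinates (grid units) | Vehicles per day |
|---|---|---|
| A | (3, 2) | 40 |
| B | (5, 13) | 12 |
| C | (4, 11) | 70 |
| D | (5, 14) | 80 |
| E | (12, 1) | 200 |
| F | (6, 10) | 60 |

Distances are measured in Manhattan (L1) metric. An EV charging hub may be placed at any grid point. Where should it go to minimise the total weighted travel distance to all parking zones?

Manhattan distance separates: Σwᵢ(|x−xᵢ|+|y−yᵢ|) = Σwᵢ|x−xᵢ| + Σwᵢ|y−yᵢ|, so x and y are optimised independently as 1-D weighted medians.
Total weight W = 462; half = 231.
x-coordinate, sorted with cumulative weight:
  x=3 (A, w=40) cum 40
  x=4 (C, w=70) cum 110
  x=5 (B, w=12) cum 122
  x=5 (D, w=80) cum 202
  x=6 (F, w=60) cum 262  ← median
  x=12 (E, w=200) cum 462
⇒ x* = 6
y-coordinate, sorted with cumulative weight:
  y=1 (E, w=200) cum 200
  y=2 (A, w=40) cum 240  ← median
  y=10 (F, w=60) cum 300
  y=11 (C, w=70) cum 370
  y=13 (B, w=12) cum 382
  y=14 (D, w=80) cum 462
⇒ y* = 2

(6, 2)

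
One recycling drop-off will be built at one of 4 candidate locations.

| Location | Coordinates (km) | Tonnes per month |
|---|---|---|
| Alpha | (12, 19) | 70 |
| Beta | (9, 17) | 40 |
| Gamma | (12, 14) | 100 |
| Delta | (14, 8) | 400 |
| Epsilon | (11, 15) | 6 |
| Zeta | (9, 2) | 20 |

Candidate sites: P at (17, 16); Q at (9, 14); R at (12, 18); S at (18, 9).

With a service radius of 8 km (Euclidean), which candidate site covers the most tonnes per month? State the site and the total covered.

Q, covering 616

Coverage radius r = 8 km; a point is covered iff (Δx)²+(Δy)² ≤ 8² = 64.
  P (17, 16): covers {Alpha, Gamma, Epsilon} → 176
  Q (9, 14): covers {Alpha, Beta, Gamma, Delta, Epsilon} → 616
  R (12, 18): covers {Alpha, Beta, Gamma, Epsilon} → 216
  S (18, 9): covers {Gamma, Delta} → 500
Maximum coverage at Q: 616 tonnes per month.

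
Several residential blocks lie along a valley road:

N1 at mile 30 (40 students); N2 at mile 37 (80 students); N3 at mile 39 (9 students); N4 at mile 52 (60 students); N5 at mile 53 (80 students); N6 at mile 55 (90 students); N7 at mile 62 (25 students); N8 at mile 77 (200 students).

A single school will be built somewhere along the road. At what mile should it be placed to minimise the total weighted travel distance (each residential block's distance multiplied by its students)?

For a sum of weighted absolute distances on a line, the optimum is the weighted median (not the mean). Total weight W = 584; half-weight = 292.
Sort by position and accumulate weight:
  mile 30 (N1, w=40) → cum 40
  mile 37 (N2, w=80) → cum 120
  mile 39 (N3, w=9) → cum 129
  mile 52 (N4, w=60) → cum 189
  mile 53 (N5, w=80) → cum 269
  mile 55 (N6, w=90) → cum 359  ≥ 292 → median here
  mile 62 (N7, w=25) → cum 384
  mile 77 (N8, w=200) → cum 584
Optimal location: mile 55.

x = 55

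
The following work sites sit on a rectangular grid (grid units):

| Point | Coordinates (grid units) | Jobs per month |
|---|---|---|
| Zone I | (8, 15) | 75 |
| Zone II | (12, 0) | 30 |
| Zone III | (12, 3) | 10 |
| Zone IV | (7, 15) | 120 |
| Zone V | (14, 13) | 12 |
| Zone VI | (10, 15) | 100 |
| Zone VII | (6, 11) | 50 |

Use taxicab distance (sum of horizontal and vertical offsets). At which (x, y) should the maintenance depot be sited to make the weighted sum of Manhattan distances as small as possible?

Manhattan distance separates: Σwᵢ(|x−xᵢ|+|y−yᵢ|) = Σwᵢ|x−xᵢ| + Σwᵢ|y−yᵢ|, so x and y are optimised independently as 1-D weighted medians.
Total weight W = 397; half = 198.5.
x-coordinate, sorted with cumulative weight:
  x=6 (Zone VII, w=50) cum 50
  x=7 (Zone IV, w=120) cum 170
  x=8 (Zone I, w=75) cum 245  ← median
  x=10 (Zone VI, w=100) cum 345
  x=12 (Zone II, w=30) cum 375
  x=12 (Zone III, w=10) cum 385
  x=14 (Zone V, w=12) cum 397
⇒ x* = 8
y-coordinate, sorted with cumulative weight:
  y=0 (Zone II, w=30) cum 30
  y=3 (Zone III, w=10) cum 40
  y=11 (Zone VII, w=50) cum 90
  y=13 (Zone V, w=12) cum 102
  y=15 (Zone I, w=75) cum 177
  y=15 (Zone IV, w=120) cum 297  ← median
  y=15 (Zone VI, w=100) cum 397
⇒ y* = 15

(8, 15)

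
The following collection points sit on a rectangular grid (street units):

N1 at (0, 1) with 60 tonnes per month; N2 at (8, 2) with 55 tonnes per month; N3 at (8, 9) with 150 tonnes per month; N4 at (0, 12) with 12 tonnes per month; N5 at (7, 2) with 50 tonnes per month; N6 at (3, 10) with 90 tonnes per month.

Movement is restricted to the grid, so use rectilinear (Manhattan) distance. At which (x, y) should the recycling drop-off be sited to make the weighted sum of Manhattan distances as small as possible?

(7, 9)

Manhattan distance separates: Σwᵢ(|x−xᵢ|+|y−yᵢ|) = Σwᵢ|x−xᵢ| + Σwᵢ|y−yᵢ|, so x and y are optimised independently as 1-D weighted medians.
Total weight W = 417; half = 208.5.
x-coordinate, sorted with cumulative weight:
  x=0 (N1, w=60) cum 60
  x=0 (N4, w=12) cum 72
  x=3 (N6, w=90) cum 162
  x=7 (N5, w=50) cum 212  ← median
  x=8 (N2, w=55) cum 267
  x=8 (N3, w=150) cum 417
⇒ x* = 7
y-coordinate, sorted with cumulative weight:
  y=1 (N1, w=60) cum 60
  y=2 (N2, w=55) cum 115
  y=2 (N5, w=50) cum 165
  y=9 (N3, w=150) cum 315  ← median
  y=10 (N6, w=90) cum 405
  y=12 (N4, w=12) cum 417
⇒ y* = 9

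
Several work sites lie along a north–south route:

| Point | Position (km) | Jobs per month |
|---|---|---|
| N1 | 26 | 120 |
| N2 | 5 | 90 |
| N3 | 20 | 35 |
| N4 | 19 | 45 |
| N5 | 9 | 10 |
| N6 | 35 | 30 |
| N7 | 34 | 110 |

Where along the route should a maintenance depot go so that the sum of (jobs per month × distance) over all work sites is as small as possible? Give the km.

x = 26

For a sum of weighted absolute distances on a line, the optimum is the weighted median (not the mean). Total weight W = 440; half-weight = 220.
Sort by position and accumulate weight:
  km 5 (N2, w=90) → cum 90
  km 9 (N5, w=10) → cum 100
  km 19 (N4, w=45) → cum 145
  km 20 (N3, w=35) → cum 180
  km 26 (N1, w=120) → cum 300  ≥ 220 → median here
  km 34 (N7, w=110) → cum 410
  km 35 (N6, w=30) → cum 440
Optimal location: km 26.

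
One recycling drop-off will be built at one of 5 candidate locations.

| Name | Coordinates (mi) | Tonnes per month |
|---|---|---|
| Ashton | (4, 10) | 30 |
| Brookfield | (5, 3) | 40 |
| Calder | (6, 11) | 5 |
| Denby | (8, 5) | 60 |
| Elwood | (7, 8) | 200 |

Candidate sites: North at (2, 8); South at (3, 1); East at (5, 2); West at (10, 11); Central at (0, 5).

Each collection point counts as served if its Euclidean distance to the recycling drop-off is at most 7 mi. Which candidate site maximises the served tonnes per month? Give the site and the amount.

North, covering 335

Coverage radius r = 7 mi; a point is covered iff (Δx)²+(Δy)² ≤ 7² = 49.
  North (2, 8): covers {Ashton, Brookfield, Calder, Denby, Elwood} → 335
  South (3, 1): covers {Brookfield, Denby} → 100
  East (5, 2): covers {Brookfield, Denby, Elwood} → 300
  West (10, 11): covers {Ashton, Calder, Denby, Elwood} → 295
  Central (0, 5): covers {Ashton, Brookfield} → 70
Maximum coverage at North: 335 tonnes per month.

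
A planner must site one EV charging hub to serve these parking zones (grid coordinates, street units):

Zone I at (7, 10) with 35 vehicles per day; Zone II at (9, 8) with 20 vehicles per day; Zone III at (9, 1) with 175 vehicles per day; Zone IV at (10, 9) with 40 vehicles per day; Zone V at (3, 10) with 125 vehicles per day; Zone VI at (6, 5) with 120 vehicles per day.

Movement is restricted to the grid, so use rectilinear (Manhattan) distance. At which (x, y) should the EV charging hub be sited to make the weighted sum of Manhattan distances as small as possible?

Manhattan distance separates: Σwᵢ(|x−xᵢ|+|y−yᵢ|) = Σwᵢ|x−xᵢ| + Σwᵢ|y−yᵢ|, so x and y are optimised independently as 1-D weighted medians.
Total weight W = 515; half = 257.5.
x-coordinate, sorted with cumulative weight:
  x=3 (Zone V, w=125) cum 125
  x=6 (Zone VI, w=120) cum 245
  x=7 (Zone I, w=35) cum 280  ← median
  x=9 (Zone II, w=20) cum 300
  x=9 (Zone III, w=175) cum 475
  x=10 (Zone IV, w=40) cum 515
⇒ x* = 7
y-coordinate, sorted with cumulative weight:
  y=1 (Zone III, w=175) cum 175
  y=5 (Zone VI, w=120) cum 295  ← median
  y=8 (Zone II, w=20) cum 315
  y=9 (Zone IV, w=40) cum 355
  y=10 (Zone I, w=35) cum 390
  y=10 (Zone V, w=125) cum 515
⇒ y* = 5

(7, 5)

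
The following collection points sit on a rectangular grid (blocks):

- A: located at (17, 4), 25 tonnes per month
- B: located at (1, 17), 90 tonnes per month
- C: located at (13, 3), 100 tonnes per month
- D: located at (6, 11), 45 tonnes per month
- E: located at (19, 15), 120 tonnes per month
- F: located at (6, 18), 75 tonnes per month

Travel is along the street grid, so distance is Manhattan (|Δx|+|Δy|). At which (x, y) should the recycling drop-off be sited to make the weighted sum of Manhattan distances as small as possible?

(13, 15)

Manhattan distance separates: Σwᵢ(|x−xᵢ|+|y−yᵢ|) = Σwᵢ|x−xᵢ| + Σwᵢ|y−yᵢ|, so x and y are optimised independently as 1-D weighted medians.
Total weight W = 455; half = 227.5.
x-coordinate, sorted with cumulative weight:
  x=1 (B, w=90) cum 90
  x=6 (D, w=45) cum 135
  x=6 (F, w=75) cum 210
  x=13 (C, w=100) cum 310  ← median
  x=17 (A, w=25) cum 335
  x=19 (E, w=120) cum 455
⇒ x* = 13
y-coordinate, sorted with cumulative weight:
  y=3 (C, w=100) cum 100
  y=4 (A, w=25) cum 125
  y=11 (D, w=45) cum 170
  y=15 (E, w=120) cum 290  ← median
  y=17 (B, w=90) cum 380
  y=18 (F, w=75) cum 455
⇒ y* = 15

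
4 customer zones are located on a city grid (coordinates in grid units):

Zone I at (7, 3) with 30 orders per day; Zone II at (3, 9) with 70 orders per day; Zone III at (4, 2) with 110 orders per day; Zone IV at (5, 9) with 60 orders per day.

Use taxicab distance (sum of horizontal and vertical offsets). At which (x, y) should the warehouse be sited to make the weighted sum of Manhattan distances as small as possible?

(4, 3)

Manhattan distance separates: Σwᵢ(|x−xᵢ|+|y−yᵢ|) = Σwᵢ|x−xᵢ| + Σwᵢ|y−yᵢ|, so x and y are optimised independently as 1-D weighted medians.
Total weight W = 270; half = 135.
x-coordinate, sorted with cumulative weight:
  x=3 (Zone II, w=70) cum 70
  x=4 (Zone III, w=110) cum 180  ← median
  x=5 (Zone IV, w=60) cum 240
  x=7 (Zone I, w=30) cum 270
⇒ x* = 4
y-coordinate, sorted with cumulative weight:
  y=2 (Zone III, w=110) cum 110
  y=3 (Zone I, w=30) cum 140  ← median
  y=9 (Zone II, w=70) cum 210
  y=9 (Zone IV, w=60) cum 270
⇒ y* = 3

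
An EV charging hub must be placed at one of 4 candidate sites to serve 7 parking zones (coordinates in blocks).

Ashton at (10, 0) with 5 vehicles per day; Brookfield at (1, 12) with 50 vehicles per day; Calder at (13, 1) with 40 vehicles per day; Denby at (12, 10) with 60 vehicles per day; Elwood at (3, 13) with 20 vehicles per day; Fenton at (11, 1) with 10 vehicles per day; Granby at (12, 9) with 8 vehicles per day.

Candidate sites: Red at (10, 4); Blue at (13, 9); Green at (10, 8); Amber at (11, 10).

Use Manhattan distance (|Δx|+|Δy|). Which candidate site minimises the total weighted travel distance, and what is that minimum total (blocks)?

Amber, total 1481 blocks

Total weighted distance at each candidate:
  Red (10, 4): total = 2006
  Blue (13, 9): total = 1638
  Green (10, 8): total = 1674
  Amber (11, 10): total = 1481
Minimum is at Amber with total 1481 blocks.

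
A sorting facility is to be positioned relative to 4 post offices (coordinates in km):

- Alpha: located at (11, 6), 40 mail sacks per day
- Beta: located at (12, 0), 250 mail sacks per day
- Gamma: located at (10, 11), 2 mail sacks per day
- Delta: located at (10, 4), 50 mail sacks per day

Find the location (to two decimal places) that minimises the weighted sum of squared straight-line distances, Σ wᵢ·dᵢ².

(11.58, 1.35)

The minimiser of Σwᵢ‖p−pᵢ‖² is the weighted centroid p* = (Σwᵢpᵢ)/(Σwᵢ).
Σwᵢ = 342.
Σwᵢxᵢ = 40·11 + 250·12 + 2·10 + 50·10 = 3960.
Σwᵢyᵢ = 40·6 + 250·0 + 2·11 + 50·4 = 462.
x* = 3960/342 = 11.58, y* = 462/342 = 1.35.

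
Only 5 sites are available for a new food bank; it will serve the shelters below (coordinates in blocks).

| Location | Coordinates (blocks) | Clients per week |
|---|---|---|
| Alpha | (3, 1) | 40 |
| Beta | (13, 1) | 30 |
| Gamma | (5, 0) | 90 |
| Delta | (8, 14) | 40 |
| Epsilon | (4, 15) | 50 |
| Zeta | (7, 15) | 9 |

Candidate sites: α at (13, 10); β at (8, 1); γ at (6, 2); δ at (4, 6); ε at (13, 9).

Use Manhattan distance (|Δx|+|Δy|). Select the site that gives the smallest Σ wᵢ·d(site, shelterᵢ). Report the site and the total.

Total weighted distance at each candidate:
  α (13, 10): total = 3809
  β (8, 1): total = 2265
  γ (6, 2): total = 2106
  δ (4, 6): total = 2328
  ε (13, 9): total = 3748
Minimum is at γ with total 2106 blocks.

γ, total 2106 blocks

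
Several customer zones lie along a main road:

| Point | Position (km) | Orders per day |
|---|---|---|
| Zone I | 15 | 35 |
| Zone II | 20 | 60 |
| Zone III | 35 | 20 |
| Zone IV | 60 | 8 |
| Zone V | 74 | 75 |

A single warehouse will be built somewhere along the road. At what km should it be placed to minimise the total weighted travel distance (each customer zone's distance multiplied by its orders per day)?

x = 35

For a sum of weighted absolute distances on a line, the optimum is the weighted median (not the mean). Total weight W = 198; half-weight = 99.
Sort by position and accumulate weight:
  km 15 (Zone I, w=35) → cum 35
  km 20 (Zone II, w=60) → cum 95
  km 35 (Zone III, w=20) → cum 115  ≥ 99 → median here
  km 60 (Zone IV, w=8) → cum 123
  km 74 (Zone V, w=75) → cum 198
Optimal location: km 35.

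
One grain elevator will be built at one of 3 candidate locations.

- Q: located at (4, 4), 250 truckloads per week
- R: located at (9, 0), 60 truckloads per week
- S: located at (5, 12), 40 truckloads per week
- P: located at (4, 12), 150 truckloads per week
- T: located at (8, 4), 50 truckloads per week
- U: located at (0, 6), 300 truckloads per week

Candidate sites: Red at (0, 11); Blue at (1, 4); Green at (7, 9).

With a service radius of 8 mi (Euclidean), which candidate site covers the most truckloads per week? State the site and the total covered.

Green, covering 790

Coverage radius r = 8 mi; a point is covered iff (Δx)²+(Δy)² ≤ 8² = 64.
  Red (0, 11): covers {S, P, U} → 490
  Blue (1, 4): covers {Q, T, U} → 600
  Green (7, 9): covers {Q, S, P, T, U} → 790
Maximum coverage at Green: 790 truckloads per week.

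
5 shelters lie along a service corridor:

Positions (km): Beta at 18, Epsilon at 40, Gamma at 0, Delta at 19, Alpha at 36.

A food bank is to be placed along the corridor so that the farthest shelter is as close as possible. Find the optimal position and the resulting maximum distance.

The 1-center on a line is the midpoint of the two extreme points: leftmost at 0, rightmost at 40.
Optimal location = (0 + 40)/2 = 20; maximum distance = (40 − 0)/2 = 20.

location 20, max distance 20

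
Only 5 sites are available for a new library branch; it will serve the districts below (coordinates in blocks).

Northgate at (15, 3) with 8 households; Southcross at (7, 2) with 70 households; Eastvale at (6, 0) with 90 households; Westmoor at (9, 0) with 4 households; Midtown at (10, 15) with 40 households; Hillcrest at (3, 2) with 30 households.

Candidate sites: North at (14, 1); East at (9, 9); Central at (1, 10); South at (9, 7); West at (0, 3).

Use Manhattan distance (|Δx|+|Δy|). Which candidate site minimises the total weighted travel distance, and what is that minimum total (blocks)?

South, total 2188 blocks

Total weighted distance at each candidate:
  North (14, 1): total = 2498
  East (9, 9): total = 2512
  Central (1, 10): total = 3430
  South (9, 7): total = 2188
  West (0, 3): total = 2538
Minimum is at South with total 2188 blocks.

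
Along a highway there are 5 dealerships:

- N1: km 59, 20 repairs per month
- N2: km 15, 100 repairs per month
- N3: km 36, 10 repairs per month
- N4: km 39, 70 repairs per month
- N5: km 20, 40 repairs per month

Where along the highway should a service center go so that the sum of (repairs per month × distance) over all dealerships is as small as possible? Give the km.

x = 20

For a sum of weighted absolute distances on a line, the optimum is the weighted median (not the mean). Total weight W = 240; half-weight = 120.
Sort by position and accumulate weight:
  km 15 (N2, w=100) → cum 100
  km 20 (N5, w=40) → cum 140  ≥ 120 → median here
  km 36 (N3, w=10) → cum 150
  km 39 (N4, w=70) → cum 220
  km 59 (N1, w=20) → cum 240
Optimal location: km 20.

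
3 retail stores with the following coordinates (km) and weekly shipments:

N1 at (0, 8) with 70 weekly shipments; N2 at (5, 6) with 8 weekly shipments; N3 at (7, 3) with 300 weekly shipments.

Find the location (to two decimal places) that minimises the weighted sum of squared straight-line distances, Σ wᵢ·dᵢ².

The minimiser of Σwᵢ‖p−pᵢ‖² is the weighted centroid p* = (Σwᵢpᵢ)/(Σwᵢ).
Σwᵢ = 378.
Σwᵢxᵢ = 70·0 + 8·5 + 300·7 = 2140.
Σwᵢyᵢ = 70·8 + 8·6 + 300·3 = 1508.
x* = 2140/378 = 5.66, y* = 1508/378 = 3.99.

(5.66, 3.99)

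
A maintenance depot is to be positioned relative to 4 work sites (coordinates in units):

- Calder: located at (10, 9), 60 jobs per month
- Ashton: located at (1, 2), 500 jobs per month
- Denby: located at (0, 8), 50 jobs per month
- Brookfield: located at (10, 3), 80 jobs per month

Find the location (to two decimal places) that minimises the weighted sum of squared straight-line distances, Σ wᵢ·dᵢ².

(2.75, 3.16)

The minimiser of Σwᵢ‖p−pᵢ‖² is the weighted centroid p* = (Σwᵢpᵢ)/(Σwᵢ).
Σwᵢ = 690.
Σwᵢxᵢ = 60·10 + 500·1 + 50·0 + 80·10 = 1900.
Σwᵢyᵢ = 60·9 + 500·2 + 50·8 + 80·3 = 2180.
x* = 1900/690 = 2.75, y* = 2180/690 = 3.16.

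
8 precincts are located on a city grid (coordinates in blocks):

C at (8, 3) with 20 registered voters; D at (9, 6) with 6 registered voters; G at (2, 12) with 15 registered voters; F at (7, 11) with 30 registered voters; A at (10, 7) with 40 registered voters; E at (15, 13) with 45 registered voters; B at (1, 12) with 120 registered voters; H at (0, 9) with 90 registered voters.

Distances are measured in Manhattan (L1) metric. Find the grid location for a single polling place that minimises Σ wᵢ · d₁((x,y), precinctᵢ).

(1, 11)

Manhattan distance separates: Σwᵢ(|x−xᵢ|+|y−yᵢ|) = Σwᵢ|x−xᵢ| + Σwᵢ|y−yᵢ|, so x and y are optimised independently as 1-D weighted medians.
Total weight W = 366; half = 183.
x-coordinate, sorted with cumulative weight:
  x=0 (H, w=90) cum 90
  x=1 (B, w=120) cum 210  ← median
  x=2 (G, w=15) cum 225
  x=7 (F, w=30) cum 255
  x=8 (C, w=20) cum 275
  x=9 (D, w=6) cum 281
  x=10 (A, w=40) cum 321
  x=15 (E, w=45) cum 366
⇒ x* = 1
y-coordinate, sorted with cumulative weight:
  y=3 (C, w=20) cum 20
  y=6 (D, w=6) cum 26
  y=7 (A, w=40) cum 66
  y=9 (H, w=90) cum 156
  y=11 (F, w=30) cum 186  ← median
  y=12 (G, w=15) cum 201
  y=12 (B, w=120) cum 321
  y=13 (E, w=45) cum 366
⇒ y* = 11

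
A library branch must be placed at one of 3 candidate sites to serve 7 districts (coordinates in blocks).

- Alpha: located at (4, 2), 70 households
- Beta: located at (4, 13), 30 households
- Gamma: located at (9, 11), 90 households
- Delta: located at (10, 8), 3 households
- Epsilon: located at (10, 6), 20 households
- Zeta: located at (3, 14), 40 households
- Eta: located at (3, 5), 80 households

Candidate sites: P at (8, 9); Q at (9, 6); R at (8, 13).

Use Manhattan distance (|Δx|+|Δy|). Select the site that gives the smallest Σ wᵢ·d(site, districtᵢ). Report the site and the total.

P, total 2509 blocks

Total weighted distance at each candidate:
  P (8, 9): total = 2509
  Q (9, 6): total = 2589
  R (8, 13): total = 2921
Minimum is at P with total 2509 blocks.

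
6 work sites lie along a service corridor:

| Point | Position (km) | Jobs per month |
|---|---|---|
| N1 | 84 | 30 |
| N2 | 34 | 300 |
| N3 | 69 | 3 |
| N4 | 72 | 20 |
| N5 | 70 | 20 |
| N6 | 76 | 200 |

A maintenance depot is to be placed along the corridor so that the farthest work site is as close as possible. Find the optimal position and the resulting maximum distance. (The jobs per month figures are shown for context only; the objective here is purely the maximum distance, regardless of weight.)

location 59, max distance 25

The 1-center on a line is the midpoint of the two extreme points: leftmost at 34, rightmost at 84.
Optimal location = (34 + 84)/2 = 59; maximum distance = (84 − 34)/2 = 25.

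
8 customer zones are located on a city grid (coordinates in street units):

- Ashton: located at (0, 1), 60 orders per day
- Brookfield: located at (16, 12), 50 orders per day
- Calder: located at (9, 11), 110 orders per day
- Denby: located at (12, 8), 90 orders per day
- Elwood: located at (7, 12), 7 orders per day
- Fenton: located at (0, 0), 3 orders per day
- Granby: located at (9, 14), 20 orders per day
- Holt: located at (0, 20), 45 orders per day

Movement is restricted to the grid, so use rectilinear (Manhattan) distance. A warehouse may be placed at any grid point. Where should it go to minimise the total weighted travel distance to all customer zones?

Manhattan distance separates: Σwᵢ(|x−xᵢ|+|y−yᵢ|) = Σwᵢ|x−xᵢ| + Σwᵢ|y−yᵢ|, so x and y are optimised independently as 1-D weighted medians.
Total weight W = 385; half = 192.5.
x-coordinate, sorted with cumulative weight:
  x=0 (Ashton, w=60) cum 60
  x=0 (Fenton, w=3) cum 63
  x=0 (Holt, w=45) cum 108
  x=7 (Elwood, w=7) cum 115
  x=9 (Calder, w=110) cum 225  ← median
  x=9 (Granby, w=20) cum 245
  x=12 (Denby, w=90) cum 335
  x=16 (Brookfield, w=50) cum 385
⇒ x* = 9
y-coordinate, sorted with cumulative weight:
  y=0 (Fenton, w=3) cum 3
  y=1 (Ashton, w=60) cum 63
  y=8 (Denby, w=90) cum 153
  y=11 (Calder, w=110) cum 263  ← median
  y=12 (Brookfield, w=50) cum 313
  y=12 (Elwood, w=7) cum 320
  y=14 (Granby, w=20) cum 340
  y=20 (Holt, w=45) cum 385
⇒ y* = 11

(9, 11)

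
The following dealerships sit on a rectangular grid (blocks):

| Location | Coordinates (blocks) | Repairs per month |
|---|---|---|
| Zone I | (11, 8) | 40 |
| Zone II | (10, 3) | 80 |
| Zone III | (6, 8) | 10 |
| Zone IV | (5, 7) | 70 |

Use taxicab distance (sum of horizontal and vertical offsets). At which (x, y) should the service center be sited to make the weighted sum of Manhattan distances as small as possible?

Manhattan distance separates: Σwᵢ(|x−xᵢ|+|y−yᵢ|) = Σwᵢ|x−xᵢ| + Σwᵢ|y−yᵢ|, so x and y are optimised independently as 1-D weighted medians.
Total weight W = 200; half = 100.
x-coordinate, sorted with cumulative weight:
  x=5 (Zone IV, w=70) cum 70
  x=6 (Zone III, w=10) cum 80
  x=10 (Zone II, w=80) cum 160  ← median
  x=11 (Zone I, w=40) cum 200
⇒ x* = 10
y-coordinate, sorted with cumulative weight:
  y=3 (Zone II, w=80) cum 80
  y=7 (Zone IV, w=70) cum 150  ← median
  y=8 (Zone I, w=40) cum 190
  y=8 (Zone III, w=10) cum 200
⇒ y* = 7

(10, 7)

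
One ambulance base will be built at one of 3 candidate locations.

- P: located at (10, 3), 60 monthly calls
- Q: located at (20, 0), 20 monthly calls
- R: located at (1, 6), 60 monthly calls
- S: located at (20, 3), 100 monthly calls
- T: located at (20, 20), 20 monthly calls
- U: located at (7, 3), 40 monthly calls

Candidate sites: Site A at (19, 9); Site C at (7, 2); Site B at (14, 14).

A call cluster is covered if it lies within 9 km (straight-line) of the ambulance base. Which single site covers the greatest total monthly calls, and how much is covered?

Coverage radius r = 9 km; a point is covered iff (Δx)²+(Δy)² ≤ 9² = 81.
  Site A (19, 9): covers {S} → 100
  Site C (7, 2): covers {P, R, U} → 160
  Site B (14, 14): covers {T} → 20
Maximum coverage at Site C: 160 monthly calls.

Site C, covering 160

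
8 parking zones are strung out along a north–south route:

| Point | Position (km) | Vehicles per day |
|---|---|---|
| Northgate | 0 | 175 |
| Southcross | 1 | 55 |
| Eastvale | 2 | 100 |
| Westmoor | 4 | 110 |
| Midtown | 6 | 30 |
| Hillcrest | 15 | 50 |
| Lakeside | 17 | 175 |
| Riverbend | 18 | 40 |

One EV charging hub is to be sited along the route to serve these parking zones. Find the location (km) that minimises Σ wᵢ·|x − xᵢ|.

For a sum of weighted absolute distances on a line, the optimum is the weighted median (not the mean). Total weight W = 735; half-weight = 367.5.
Sort by position and accumulate weight:
  km 0 (Northgate, w=175) → cum 175
  km 1 (Southcross, w=55) → cum 230
  km 2 (Eastvale, w=100) → cum 330
  km 4 (Westmoor, w=110) → cum 440  ≥ 367.5 → median here
  km 6 (Midtown, w=30) → cum 470
  km 15 (Hillcrest, w=50) → cum 520
  km 17 (Lakeside, w=175) → cum 695
  km 18 (Riverbend, w=40) → cum 735
Optimal location: km 4.

x = 4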